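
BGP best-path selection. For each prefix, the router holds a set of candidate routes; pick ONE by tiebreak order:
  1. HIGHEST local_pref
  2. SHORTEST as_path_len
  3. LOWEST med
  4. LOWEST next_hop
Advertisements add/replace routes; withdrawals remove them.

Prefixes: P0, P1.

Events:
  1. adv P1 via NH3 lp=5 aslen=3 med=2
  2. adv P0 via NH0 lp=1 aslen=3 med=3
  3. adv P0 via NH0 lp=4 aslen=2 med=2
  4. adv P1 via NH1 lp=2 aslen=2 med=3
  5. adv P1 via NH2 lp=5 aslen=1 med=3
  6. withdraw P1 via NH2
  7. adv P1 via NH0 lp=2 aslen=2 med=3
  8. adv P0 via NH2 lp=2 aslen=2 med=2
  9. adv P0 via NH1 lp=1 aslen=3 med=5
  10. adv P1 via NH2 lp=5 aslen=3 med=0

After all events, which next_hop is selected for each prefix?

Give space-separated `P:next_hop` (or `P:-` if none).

Op 1: best P0=- P1=NH3
Op 2: best P0=NH0 P1=NH3
Op 3: best P0=NH0 P1=NH3
Op 4: best P0=NH0 P1=NH3
Op 5: best P0=NH0 P1=NH2
Op 6: best P0=NH0 P1=NH3
Op 7: best P0=NH0 P1=NH3
Op 8: best P0=NH0 P1=NH3
Op 9: best P0=NH0 P1=NH3
Op 10: best P0=NH0 P1=NH2

Answer: P0:NH0 P1:NH2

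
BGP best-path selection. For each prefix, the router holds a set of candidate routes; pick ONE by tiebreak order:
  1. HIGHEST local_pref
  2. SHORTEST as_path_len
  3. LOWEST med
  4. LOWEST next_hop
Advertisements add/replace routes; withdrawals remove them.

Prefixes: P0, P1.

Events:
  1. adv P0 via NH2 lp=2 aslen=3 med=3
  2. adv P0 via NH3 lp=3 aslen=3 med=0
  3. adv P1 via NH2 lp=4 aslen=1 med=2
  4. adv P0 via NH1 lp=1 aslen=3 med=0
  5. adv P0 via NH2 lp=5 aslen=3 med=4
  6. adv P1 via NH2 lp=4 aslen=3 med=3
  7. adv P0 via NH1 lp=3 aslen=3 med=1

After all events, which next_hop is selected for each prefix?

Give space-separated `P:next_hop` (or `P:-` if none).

Op 1: best P0=NH2 P1=-
Op 2: best P0=NH3 P1=-
Op 3: best P0=NH3 P1=NH2
Op 4: best P0=NH3 P1=NH2
Op 5: best P0=NH2 P1=NH2
Op 6: best P0=NH2 P1=NH2
Op 7: best P0=NH2 P1=NH2

Answer: P0:NH2 P1:NH2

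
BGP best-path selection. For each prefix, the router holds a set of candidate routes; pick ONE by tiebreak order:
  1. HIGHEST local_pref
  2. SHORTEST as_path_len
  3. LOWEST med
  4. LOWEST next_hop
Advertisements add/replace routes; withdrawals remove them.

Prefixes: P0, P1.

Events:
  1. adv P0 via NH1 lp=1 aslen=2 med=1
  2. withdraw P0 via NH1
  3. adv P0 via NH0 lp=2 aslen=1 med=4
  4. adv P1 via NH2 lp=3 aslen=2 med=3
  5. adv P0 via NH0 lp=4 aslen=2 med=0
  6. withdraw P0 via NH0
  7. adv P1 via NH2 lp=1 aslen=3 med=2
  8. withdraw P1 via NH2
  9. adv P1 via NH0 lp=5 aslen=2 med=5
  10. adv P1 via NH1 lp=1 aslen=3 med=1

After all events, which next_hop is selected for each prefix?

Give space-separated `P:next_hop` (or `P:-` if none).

Answer: P0:- P1:NH0

Derivation:
Op 1: best P0=NH1 P1=-
Op 2: best P0=- P1=-
Op 3: best P0=NH0 P1=-
Op 4: best P0=NH0 P1=NH2
Op 5: best P0=NH0 P1=NH2
Op 6: best P0=- P1=NH2
Op 7: best P0=- P1=NH2
Op 8: best P0=- P1=-
Op 9: best P0=- P1=NH0
Op 10: best P0=- P1=NH0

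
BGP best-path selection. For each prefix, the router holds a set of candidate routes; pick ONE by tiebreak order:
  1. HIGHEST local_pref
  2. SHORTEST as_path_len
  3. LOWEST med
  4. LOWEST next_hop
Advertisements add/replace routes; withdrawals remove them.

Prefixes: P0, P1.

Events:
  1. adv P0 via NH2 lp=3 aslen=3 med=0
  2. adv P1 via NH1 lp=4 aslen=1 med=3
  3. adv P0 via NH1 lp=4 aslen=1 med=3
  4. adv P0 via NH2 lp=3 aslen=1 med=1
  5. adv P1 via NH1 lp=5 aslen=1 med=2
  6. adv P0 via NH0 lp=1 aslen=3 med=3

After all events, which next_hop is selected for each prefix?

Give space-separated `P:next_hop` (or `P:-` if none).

Answer: P0:NH1 P1:NH1

Derivation:
Op 1: best P0=NH2 P1=-
Op 2: best P0=NH2 P1=NH1
Op 3: best P0=NH1 P1=NH1
Op 4: best P0=NH1 P1=NH1
Op 5: best P0=NH1 P1=NH1
Op 6: best P0=NH1 P1=NH1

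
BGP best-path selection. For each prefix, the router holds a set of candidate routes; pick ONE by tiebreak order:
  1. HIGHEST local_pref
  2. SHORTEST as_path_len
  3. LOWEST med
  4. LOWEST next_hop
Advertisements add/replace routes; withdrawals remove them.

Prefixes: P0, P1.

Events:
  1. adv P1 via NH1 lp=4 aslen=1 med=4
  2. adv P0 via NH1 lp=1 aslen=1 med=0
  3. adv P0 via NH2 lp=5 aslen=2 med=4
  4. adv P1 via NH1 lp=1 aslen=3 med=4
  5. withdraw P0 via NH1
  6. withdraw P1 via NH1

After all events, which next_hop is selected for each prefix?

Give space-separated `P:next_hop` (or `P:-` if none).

Answer: P0:NH2 P1:-

Derivation:
Op 1: best P0=- P1=NH1
Op 2: best P0=NH1 P1=NH1
Op 3: best P0=NH2 P1=NH1
Op 4: best P0=NH2 P1=NH1
Op 5: best P0=NH2 P1=NH1
Op 6: best P0=NH2 P1=-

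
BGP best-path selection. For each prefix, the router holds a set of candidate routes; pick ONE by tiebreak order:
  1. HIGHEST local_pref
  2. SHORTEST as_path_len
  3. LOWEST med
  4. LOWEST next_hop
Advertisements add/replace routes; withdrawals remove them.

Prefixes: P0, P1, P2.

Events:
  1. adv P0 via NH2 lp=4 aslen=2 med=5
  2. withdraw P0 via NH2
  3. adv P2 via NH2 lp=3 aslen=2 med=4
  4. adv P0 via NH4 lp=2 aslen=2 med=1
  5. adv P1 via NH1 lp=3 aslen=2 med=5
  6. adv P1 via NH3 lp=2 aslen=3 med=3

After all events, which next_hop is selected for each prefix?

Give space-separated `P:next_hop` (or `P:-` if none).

Answer: P0:NH4 P1:NH1 P2:NH2

Derivation:
Op 1: best P0=NH2 P1=- P2=-
Op 2: best P0=- P1=- P2=-
Op 3: best P0=- P1=- P2=NH2
Op 4: best P0=NH4 P1=- P2=NH2
Op 5: best P0=NH4 P1=NH1 P2=NH2
Op 6: best P0=NH4 P1=NH1 P2=NH2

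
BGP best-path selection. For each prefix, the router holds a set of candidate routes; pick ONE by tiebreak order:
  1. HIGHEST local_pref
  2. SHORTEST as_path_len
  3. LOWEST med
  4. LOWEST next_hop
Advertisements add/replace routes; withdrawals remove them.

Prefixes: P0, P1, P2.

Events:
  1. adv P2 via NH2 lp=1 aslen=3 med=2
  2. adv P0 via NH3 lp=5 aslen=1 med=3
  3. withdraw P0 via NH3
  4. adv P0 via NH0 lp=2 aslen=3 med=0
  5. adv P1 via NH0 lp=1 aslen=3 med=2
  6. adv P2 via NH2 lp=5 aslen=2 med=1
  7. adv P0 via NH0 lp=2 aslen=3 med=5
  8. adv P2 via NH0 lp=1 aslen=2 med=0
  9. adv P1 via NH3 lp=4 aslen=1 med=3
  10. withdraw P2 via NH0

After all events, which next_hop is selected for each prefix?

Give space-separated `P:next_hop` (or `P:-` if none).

Op 1: best P0=- P1=- P2=NH2
Op 2: best P0=NH3 P1=- P2=NH2
Op 3: best P0=- P1=- P2=NH2
Op 4: best P0=NH0 P1=- P2=NH2
Op 5: best P0=NH0 P1=NH0 P2=NH2
Op 6: best P0=NH0 P1=NH0 P2=NH2
Op 7: best P0=NH0 P1=NH0 P2=NH2
Op 8: best P0=NH0 P1=NH0 P2=NH2
Op 9: best P0=NH0 P1=NH3 P2=NH2
Op 10: best P0=NH0 P1=NH3 P2=NH2

Answer: P0:NH0 P1:NH3 P2:NH2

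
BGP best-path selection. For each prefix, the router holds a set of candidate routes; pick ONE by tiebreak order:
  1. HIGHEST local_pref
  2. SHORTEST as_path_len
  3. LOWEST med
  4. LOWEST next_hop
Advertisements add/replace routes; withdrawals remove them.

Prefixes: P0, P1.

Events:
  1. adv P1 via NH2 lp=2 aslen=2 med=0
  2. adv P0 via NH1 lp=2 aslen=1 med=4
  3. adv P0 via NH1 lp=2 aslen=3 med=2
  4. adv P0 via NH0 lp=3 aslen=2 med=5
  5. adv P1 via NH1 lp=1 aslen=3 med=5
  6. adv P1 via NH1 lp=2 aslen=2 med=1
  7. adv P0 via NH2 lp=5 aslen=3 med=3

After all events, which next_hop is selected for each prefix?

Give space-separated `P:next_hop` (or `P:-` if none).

Op 1: best P0=- P1=NH2
Op 2: best P0=NH1 P1=NH2
Op 3: best P0=NH1 P1=NH2
Op 4: best P0=NH0 P1=NH2
Op 5: best P0=NH0 P1=NH2
Op 6: best P0=NH0 P1=NH2
Op 7: best P0=NH2 P1=NH2

Answer: P0:NH2 P1:NH2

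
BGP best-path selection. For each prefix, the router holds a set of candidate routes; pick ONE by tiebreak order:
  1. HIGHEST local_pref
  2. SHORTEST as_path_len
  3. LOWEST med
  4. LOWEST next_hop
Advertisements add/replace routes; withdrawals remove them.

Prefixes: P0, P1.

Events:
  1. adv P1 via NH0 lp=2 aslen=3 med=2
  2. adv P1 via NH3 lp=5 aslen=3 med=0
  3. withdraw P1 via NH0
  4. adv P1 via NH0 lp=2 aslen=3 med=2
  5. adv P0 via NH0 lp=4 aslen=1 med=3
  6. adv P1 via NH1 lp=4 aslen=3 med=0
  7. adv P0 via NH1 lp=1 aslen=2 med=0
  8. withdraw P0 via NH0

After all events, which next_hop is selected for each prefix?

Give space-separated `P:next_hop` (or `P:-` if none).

Answer: P0:NH1 P1:NH3

Derivation:
Op 1: best P0=- P1=NH0
Op 2: best P0=- P1=NH3
Op 3: best P0=- P1=NH3
Op 4: best P0=- P1=NH3
Op 5: best P0=NH0 P1=NH3
Op 6: best P0=NH0 P1=NH3
Op 7: best P0=NH0 P1=NH3
Op 8: best P0=NH1 P1=NH3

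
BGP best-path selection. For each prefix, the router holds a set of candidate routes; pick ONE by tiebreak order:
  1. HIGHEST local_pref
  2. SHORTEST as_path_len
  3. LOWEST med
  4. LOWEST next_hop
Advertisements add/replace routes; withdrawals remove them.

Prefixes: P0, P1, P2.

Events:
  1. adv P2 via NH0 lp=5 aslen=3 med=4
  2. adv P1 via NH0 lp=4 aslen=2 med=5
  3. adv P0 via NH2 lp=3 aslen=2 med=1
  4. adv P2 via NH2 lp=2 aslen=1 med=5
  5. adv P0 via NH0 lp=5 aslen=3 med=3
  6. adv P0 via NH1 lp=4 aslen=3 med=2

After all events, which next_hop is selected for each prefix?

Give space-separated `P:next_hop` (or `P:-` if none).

Answer: P0:NH0 P1:NH0 P2:NH0

Derivation:
Op 1: best P0=- P1=- P2=NH0
Op 2: best P0=- P1=NH0 P2=NH0
Op 3: best P0=NH2 P1=NH0 P2=NH0
Op 4: best P0=NH2 P1=NH0 P2=NH0
Op 5: best P0=NH0 P1=NH0 P2=NH0
Op 6: best P0=NH0 P1=NH0 P2=NH0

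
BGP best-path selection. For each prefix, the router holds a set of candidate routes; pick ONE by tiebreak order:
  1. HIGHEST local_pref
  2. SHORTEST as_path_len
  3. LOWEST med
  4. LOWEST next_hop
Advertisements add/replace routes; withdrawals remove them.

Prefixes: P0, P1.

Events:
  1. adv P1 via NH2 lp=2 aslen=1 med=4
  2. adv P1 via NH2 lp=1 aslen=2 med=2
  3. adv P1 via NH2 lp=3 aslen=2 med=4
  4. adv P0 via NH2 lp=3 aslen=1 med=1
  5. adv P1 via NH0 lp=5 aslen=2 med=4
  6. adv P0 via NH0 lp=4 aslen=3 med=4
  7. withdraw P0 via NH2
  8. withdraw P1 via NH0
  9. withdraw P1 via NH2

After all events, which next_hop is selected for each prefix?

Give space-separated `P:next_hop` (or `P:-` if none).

Answer: P0:NH0 P1:-

Derivation:
Op 1: best P0=- P1=NH2
Op 2: best P0=- P1=NH2
Op 3: best P0=- P1=NH2
Op 4: best P0=NH2 P1=NH2
Op 5: best P0=NH2 P1=NH0
Op 6: best P0=NH0 P1=NH0
Op 7: best P0=NH0 P1=NH0
Op 8: best P0=NH0 P1=NH2
Op 9: best P0=NH0 P1=-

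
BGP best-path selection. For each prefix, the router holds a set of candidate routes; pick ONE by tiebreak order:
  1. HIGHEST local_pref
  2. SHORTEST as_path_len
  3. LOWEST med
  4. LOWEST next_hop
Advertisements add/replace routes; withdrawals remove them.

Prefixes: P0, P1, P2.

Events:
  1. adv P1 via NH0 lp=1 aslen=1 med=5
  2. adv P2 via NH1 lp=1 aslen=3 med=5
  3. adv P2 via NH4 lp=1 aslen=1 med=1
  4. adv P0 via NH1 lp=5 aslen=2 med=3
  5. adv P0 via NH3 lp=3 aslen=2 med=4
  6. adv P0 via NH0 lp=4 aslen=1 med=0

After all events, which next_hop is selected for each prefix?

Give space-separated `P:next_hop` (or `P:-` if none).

Op 1: best P0=- P1=NH0 P2=-
Op 2: best P0=- P1=NH0 P2=NH1
Op 3: best P0=- P1=NH0 P2=NH4
Op 4: best P0=NH1 P1=NH0 P2=NH4
Op 5: best P0=NH1 P1=NH0 P2=NH4
Op 6: best P0=NH1 P1=NH0 P2=NH4

Answer: P0:NH1 P1:NH0 P2:NH4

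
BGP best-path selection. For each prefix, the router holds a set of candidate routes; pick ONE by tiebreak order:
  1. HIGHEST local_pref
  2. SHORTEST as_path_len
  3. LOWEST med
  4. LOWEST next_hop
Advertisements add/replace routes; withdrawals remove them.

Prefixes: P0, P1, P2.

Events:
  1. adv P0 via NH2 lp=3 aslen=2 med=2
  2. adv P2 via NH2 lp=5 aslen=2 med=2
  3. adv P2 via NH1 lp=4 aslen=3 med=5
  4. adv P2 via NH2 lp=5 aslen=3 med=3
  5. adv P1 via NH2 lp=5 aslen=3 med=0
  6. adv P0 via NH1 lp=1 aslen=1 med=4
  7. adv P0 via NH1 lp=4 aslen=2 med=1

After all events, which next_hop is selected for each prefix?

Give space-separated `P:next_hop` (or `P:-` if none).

Op 1: best P0=NH2 P1=- P2=-
Op 2: best P0=NH2 P1=- P2=NH2
Op 3: best P0=NH2 P1=- P2=NH2
Op 4: best P0=NH2 P1=- P2=NH2
Op 5: best P0=NH2 P1=NH2 P2=NH2
Op 6: best P0=NH2 P1=NH2 P2=NH2
Op 7: best P0=NH1 P1=NH2 P2=NH2

Answer: P0:NH1 P1:NH2 P2:NH2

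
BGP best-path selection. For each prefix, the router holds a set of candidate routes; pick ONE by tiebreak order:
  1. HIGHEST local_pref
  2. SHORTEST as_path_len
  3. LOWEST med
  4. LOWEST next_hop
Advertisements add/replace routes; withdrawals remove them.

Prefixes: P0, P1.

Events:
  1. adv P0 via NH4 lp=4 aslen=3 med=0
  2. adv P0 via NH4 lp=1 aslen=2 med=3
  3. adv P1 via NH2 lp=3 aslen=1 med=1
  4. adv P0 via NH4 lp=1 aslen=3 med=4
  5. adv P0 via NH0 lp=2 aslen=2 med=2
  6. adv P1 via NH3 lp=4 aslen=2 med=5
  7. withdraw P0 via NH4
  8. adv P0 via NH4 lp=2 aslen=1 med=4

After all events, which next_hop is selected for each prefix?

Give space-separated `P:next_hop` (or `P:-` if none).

Answer: P0:NH4 P1:NH3

Derivation:
Op 1: best P0=NH4 P1=-
Op 2: best P0=NH4 P1=-
Op 3: best P0=NH4 P1=NH2
Op 4: best P0=NH4 P1=NH2
Op 5: best P0=NH0 P1=NH2
Op 6: best P0=NH0 P1=NH3
Op 7: best P0=NH0 P1=NH3
Op 8: best P0=NH4 P1=NH3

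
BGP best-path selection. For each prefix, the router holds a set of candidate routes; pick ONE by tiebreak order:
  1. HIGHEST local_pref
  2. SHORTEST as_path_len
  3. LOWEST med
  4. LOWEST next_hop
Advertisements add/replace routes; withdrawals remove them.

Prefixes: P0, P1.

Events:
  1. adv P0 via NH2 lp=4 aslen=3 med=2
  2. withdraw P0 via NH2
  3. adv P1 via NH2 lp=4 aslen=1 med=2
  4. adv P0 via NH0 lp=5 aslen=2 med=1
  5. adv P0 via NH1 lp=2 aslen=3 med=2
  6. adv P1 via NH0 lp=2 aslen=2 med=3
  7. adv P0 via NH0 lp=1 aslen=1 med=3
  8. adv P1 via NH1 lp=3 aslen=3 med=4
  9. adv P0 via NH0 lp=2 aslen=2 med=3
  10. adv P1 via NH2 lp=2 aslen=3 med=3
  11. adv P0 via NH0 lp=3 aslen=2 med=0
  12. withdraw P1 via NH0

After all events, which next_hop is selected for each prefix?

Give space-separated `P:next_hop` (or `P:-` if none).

Answer: P0:NH0 P1:NH1

Derivation:
Op 1: best P0=NH2 P1=-
Op 2: best P0=- P1=-
Op 3: best P0=- P1=NH2
Op 4: best P0=NH0 P1=NH2
Op 5: best P0=NH0 P1=NH2
Op 6: best P0=NH0 P1=NH2
Op 7: best P0=NH1 P1=NH2
Op 8: best P0=NH1 P1=NH2
Op 9: best P0=NH0 P1=NH2
Op 10: best P0=NH0 P1=NH1
Op 11: best P0=NH0 P1=NH1
Op 12: best P0=NH0 P1=NH1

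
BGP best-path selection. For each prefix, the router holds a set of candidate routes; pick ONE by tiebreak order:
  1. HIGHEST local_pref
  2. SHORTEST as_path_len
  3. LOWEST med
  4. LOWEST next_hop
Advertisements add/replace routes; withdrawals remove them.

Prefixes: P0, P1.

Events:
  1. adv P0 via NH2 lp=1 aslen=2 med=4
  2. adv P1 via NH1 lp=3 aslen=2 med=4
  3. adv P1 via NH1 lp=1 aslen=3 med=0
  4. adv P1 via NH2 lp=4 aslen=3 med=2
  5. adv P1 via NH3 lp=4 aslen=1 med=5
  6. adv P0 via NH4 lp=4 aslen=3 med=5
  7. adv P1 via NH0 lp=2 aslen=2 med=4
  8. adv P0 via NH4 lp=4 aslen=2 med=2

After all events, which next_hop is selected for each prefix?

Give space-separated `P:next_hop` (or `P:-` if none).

Answer: P0:NH4 P1:NH3

Derivation:
Op 1: best P0=NH2 P1=-
Op 2: best P0=NH2 P1=NH1
Op 3: best P0=NH2 P1=NH1
Op 4: best P0=NH2 P1=NH2
Op 5: best P0=NH2 P1=NH3
Op 6: best P0=NH4 P1=NH3
Op 7: best P0=NH4 P1=NH3
Op 8: best P0=NH4 P1=NH3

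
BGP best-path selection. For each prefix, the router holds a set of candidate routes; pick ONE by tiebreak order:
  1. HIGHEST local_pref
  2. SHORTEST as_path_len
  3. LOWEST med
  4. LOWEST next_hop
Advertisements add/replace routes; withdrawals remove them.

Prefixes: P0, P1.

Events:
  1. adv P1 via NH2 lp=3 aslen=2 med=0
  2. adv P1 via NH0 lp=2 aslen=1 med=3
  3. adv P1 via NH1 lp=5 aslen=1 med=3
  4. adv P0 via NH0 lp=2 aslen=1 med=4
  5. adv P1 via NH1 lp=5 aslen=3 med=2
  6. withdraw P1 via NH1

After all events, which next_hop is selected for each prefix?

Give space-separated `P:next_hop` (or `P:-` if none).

Op 1: best P0=- P1=NH2
Op 2: best P0=- P1=NH2
Op 3: best P0=- P1=NH1
Op 4: best P0=NH0 P1=NH1
Op 5: best P0=NH0 P1=NH1
Op 6: best P0=NH0 P1=NH2

Answer: P0:NH0 P1:NH2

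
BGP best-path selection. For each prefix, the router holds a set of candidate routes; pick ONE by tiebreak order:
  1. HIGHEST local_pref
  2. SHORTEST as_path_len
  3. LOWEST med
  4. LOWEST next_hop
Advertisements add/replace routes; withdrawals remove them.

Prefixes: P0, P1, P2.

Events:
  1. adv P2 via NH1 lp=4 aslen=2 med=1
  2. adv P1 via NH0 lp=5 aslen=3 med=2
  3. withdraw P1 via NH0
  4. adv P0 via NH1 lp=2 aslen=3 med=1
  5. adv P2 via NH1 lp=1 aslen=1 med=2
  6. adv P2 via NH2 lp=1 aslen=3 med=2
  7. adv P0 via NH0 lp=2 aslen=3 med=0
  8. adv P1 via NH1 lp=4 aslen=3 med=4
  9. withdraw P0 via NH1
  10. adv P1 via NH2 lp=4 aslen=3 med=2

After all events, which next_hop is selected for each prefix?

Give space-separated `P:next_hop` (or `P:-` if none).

Op 1: best P0=- P1=- P2=NH1
Op 2: best P0=- P1=NH0 P2=NH1
Op 3: best P0=- P1=- P2=NH1
Op 4: best P0=NH1 P1=- P2=NH1
Op 5: best P0=NH1 P1=- P2=NH1
Op 6: best P0=NH1 P1=- P2=NH1
Op 7: best P0=NH0 P1=- P2=NH1
Op 8: best P0=NH0 P1=NH1 P2=NH1
Op 9: best P0=NH0 P1=NH1 P2=NH1
Op 10: best P0=NH0 P1=NH2 P2=NH1

Answer: P0:NH0 P1:NH2 P2:NH1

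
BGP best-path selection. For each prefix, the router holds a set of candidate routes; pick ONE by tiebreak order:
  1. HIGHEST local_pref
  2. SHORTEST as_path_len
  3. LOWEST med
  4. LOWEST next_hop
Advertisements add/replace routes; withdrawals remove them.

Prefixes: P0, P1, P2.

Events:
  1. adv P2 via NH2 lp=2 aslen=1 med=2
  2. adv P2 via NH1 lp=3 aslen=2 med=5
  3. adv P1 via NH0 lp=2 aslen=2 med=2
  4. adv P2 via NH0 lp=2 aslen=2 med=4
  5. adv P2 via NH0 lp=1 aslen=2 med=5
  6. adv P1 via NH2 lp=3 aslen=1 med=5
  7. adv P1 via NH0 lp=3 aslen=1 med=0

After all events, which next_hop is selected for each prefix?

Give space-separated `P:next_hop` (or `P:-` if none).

Op 1: best P0=- P1=- P2=NH2
Op 2: best P0=- P1=- P2=NH1
Op 3: best P0=- P1=NH0 P2=NH1
Op 4: best P0=- P1=NH0 P2=NH1
Op 5: best P0=- P1=NH0 P2=NH1
Op 6: best P0=- P1=NH2 P2=NH1
Op 7: best P0=- P1=NH0 P2=NH1

Answer: P0:- P1:NH0 P2:NH1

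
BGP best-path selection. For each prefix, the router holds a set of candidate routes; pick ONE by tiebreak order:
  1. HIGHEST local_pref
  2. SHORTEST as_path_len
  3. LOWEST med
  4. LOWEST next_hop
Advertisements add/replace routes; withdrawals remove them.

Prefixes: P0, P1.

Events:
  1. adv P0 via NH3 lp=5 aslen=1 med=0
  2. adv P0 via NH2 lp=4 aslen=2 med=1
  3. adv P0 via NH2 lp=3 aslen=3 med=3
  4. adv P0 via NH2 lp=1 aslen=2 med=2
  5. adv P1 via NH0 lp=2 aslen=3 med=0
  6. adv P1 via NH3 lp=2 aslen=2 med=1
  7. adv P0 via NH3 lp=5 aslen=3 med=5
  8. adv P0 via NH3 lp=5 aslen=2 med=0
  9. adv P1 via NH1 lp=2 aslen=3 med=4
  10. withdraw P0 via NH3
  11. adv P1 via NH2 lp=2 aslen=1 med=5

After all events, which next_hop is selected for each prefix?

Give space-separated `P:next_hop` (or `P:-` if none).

Op 1: best P0=NH3 P1=-
Op 2: best P0=NH3 P1=-
Op 3: best P0=NH3 P1=-
Op 4: best P0=NH3 P1=-
Op 5: best P0=NH3 P1=NH0
Op 6: best P0=NH3 P1=NH3
Op 7: best P0=NH3 P1=NH3
Op 8: best P0=NH3 P1=NH3
Op 9: best P0=NH3 P1=NH3
Op 10: best P0=NH2 P1=NH3
Op 11: best P0=NH2 P1=NH2

Answer: P0:NH2 P1:NH2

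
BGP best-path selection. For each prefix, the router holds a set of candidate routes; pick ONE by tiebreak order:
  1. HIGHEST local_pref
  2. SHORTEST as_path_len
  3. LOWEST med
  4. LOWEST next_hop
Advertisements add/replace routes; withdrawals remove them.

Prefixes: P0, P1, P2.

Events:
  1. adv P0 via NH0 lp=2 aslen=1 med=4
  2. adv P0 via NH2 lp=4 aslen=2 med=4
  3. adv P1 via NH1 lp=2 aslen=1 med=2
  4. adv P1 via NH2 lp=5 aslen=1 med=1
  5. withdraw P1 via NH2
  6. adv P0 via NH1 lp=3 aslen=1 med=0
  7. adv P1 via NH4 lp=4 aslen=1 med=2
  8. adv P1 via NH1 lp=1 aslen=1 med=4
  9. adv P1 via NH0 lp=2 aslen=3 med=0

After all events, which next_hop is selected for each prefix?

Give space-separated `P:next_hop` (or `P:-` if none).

Answer: P0:NH2 P1:NH4 P2:-

Derivation:
Op 1: best P0=NH0 P1=- P2=-
Op 2: best P0=NH2 P1=- P2=-
Op 3: best P0=NH2 P1=NH1 P2=-
Op 4: best P0=NH2 P1=NH2 P2=-
Op 5: best P0=NH2 P1=NH1 P2=-
Op 6: best P0=NH2 P1=NH1 P2=-
Op 7: best P0=NH2 P1=NH4 P2=-
Op 8: best P0=NH2 P1=NH4 P2=-
Op 9: best P0=NH2 P1=NH4 P2=-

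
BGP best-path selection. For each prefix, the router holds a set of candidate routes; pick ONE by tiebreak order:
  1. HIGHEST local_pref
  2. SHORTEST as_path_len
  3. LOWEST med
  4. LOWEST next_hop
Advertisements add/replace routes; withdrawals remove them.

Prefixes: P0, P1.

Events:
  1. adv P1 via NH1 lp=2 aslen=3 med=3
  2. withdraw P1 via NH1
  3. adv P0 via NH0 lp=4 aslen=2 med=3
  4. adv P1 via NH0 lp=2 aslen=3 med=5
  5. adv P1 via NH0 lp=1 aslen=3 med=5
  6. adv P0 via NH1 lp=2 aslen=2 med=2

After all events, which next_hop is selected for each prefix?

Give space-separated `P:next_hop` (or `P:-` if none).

Answer: P0:NH0 P1:NH0

Derivation:
Op 1: best P0=- P1=NH1
Op 2: best P0=- P1=-
Op 3: best P0=NH0 P1=-
Op 4: best P0=NH0 P1=NH0
Op 5: best P0=NH0 P1=NH0
Op 6: best P0=NH0 P1=NH0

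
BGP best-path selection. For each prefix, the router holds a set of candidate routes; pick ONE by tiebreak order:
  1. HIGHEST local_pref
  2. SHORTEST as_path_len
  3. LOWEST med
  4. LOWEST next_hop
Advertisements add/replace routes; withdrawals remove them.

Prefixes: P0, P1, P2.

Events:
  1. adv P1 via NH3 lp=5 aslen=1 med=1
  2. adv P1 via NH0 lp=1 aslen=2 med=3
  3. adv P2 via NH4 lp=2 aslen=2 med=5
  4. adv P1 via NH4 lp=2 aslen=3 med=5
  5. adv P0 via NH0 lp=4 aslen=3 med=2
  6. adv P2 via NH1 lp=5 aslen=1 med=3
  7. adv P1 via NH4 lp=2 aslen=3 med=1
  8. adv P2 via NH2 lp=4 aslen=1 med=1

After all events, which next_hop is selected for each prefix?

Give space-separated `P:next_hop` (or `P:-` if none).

Answer: P0:NH0 P1:NH3 P2:NH1

Derivation:
Op 1: best P0=- P1=NH3 P2=-
Op 2: best P0=- P1=NH3 P2=-
Op 3: best P0=- P1=NH3 P2=NH4
Op 4: best P0=- P1=NH3 P2=NH4
Op 5: best P0=NH0 P1=NH3 P2=NH4
Op 6: best P0=NH0 P1=NH3 P2=NH1
Op 7: best P0=NH0 P1=NH3 P2=NH1
Op 8: best P0=NH0 P1=NH3 P2=NH1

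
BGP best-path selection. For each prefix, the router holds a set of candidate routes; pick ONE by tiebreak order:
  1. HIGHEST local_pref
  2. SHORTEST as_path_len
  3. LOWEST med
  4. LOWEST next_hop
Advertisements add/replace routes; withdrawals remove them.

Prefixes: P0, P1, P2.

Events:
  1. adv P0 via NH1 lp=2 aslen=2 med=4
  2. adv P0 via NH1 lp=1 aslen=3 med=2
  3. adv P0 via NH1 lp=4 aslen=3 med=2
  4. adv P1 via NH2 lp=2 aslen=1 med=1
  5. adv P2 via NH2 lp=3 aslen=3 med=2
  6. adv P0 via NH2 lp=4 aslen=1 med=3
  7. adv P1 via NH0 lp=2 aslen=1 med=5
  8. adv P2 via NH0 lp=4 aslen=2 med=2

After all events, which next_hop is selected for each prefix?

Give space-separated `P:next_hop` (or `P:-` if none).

Op 1: best P0=NH1 P1=- P2=-
Op 2: best P0=NH1 P1=- P2=-
Op 3: best P0=NH1 P1=- P2=-
Op 4: best P0=NH1 P1=NH2 P2=-
Op 5: best P0=NH1 P1=NH2 P2=NH2
Op 6: best P0=NH2 P1=NH2 P2=NH2
Op 7: best P0=NH2 P1=NH2 P2=NH2
Op 8: best P0=NH2 P1=NH2 P2=NH0

Answer: P0:NH2 P1:NH2 P2:NH0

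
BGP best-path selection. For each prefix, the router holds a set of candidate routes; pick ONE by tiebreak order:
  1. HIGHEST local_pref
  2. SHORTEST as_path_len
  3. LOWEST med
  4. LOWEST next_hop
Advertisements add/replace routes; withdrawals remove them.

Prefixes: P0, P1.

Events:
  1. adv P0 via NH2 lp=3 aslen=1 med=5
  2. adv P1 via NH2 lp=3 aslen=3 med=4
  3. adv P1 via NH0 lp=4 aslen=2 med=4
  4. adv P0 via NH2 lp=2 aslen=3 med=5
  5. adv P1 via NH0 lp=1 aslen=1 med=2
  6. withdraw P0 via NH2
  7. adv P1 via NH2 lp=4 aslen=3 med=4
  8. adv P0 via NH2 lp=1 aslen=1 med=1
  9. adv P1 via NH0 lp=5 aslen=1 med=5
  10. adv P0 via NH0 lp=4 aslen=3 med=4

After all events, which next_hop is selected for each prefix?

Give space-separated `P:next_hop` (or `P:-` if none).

Answer: P0:NH0 P1:NH0

Derivation:
Op 1: best P0=NH2 P1=-
Op 2: best P0=NH2 P1=NH2
Op 3: best P0=NH2 P1=NH0
Op 4: best P0=NH2 P1=NH0
Op 5: best P0=NH2 P1=NH2
Op 6: best P0=- P1=NH2
Op 7: best P0=- P1=NH2
Op 8: best P0=NH2 P1=NH2
Op 9: best P0=NH2 P1=NH0
Op 10: best P0=NH0 P1=NH0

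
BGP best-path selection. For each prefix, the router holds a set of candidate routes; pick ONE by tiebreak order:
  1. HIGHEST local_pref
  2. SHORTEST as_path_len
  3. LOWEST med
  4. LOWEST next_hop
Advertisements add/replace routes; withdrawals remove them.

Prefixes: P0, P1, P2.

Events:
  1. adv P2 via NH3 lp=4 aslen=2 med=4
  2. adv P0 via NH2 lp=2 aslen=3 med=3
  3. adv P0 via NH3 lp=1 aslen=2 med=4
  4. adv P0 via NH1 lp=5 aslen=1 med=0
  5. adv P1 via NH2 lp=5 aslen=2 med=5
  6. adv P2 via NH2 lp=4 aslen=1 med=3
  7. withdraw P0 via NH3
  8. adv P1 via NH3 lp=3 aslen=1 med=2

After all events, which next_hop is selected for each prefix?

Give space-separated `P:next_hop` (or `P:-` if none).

Op 1: best P0=- P1=- P2=NH3
Op 2: best P0=NH2 P1=- P2=NH3
Op 3: best P0=NH2 P1=- P2=NH3
Op 4: best P0=NH1 P1=- P2=NH3
Op 5: best P0=NH1 P1=NH2 P2=NH3
Op 6: best P0=NH1 P1=NH2 P2=NH2
Op 7: best P0=NH1 P1=NH2 P2=NH2
Op 8: best P0=NH1 P1=NH2 P2=NH2

Answer: P0:NH1 P1:NH2 P2:NH2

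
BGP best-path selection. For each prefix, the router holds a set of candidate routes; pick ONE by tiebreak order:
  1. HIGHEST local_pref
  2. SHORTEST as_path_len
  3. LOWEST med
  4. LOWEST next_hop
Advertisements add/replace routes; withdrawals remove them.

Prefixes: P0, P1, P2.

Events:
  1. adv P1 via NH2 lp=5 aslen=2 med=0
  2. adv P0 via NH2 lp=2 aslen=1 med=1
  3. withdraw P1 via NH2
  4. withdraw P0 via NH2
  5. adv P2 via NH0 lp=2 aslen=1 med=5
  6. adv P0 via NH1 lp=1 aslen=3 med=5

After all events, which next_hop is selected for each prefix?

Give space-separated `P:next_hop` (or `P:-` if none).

Answer: P0:NH1 P1:- P2:NH0

Derivation:
Op 1: best P0=- P1=NH2 P2=-
Op 2: best P0=NH2 P1=NH2 P2=-
Op 3: best P0=NH2 P1=- P2=-
Op 4: best P0=- P1=- P2=-
Op 5: best P0=- P1=- P2=NH0
Op 6: best P0=NH1 P1=- P2=NH0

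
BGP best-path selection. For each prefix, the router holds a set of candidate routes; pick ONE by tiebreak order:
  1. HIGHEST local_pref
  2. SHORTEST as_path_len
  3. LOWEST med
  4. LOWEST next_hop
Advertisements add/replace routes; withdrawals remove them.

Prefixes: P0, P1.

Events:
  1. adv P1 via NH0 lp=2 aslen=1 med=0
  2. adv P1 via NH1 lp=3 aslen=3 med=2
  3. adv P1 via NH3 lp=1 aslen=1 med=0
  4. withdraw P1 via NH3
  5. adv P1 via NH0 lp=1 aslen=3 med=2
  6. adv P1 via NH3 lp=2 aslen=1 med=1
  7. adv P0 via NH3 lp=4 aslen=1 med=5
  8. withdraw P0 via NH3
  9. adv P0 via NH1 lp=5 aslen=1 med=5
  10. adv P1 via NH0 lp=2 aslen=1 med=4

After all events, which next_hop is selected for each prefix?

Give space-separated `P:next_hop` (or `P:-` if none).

Answer: P0:NH1 P1:NH1

Derivation:
Op 1: best P0=- P1=NH0
Op 2: best P0=- P1=NH1
Op 3: best P0=- P1=NH1
Op 4: best P0=- P1=NH1
Op 5: best P0=- P1=NH1
Op 6: best P0=- P1=NH1
Op 7: best P0=NH3 P1=NH1
Op 8: best P0=- P1=NH1
Op 9: best P0=NH1 P1=NH1
Op 10: best P0=NH1 P1=NH1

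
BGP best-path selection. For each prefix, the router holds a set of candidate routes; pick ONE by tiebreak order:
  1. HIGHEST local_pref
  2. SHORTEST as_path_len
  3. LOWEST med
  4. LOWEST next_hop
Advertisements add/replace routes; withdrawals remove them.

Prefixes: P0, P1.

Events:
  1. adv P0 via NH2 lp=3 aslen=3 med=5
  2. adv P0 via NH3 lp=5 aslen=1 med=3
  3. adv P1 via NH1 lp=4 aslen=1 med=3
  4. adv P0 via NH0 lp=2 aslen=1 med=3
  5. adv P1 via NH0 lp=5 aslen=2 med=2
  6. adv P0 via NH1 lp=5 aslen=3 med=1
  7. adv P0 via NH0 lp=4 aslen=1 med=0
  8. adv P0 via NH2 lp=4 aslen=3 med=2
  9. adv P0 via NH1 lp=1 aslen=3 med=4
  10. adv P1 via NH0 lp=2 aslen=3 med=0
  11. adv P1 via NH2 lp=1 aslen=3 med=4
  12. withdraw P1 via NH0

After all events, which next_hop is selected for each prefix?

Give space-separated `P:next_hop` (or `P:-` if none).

Answer: P0:NH3 P1:NH1

Derivation:
Op 1: best P0=NH2 P1=-
Op 2: best P0=NH3 P1=-
Op 3: best P0=NH3 P1=NH1
Op 4: best P0=NH3 P1=NH1
Op 5: best P0=NH3 P1=NH0
Op 6: best P0=NH3 P1=NH0
Op 7: best P0=NH3 P1=NH0
Op 8: best P0=NH3 P1=NH0
Op 9: best P0=NH3 P1=NH0
Op 10: best P0=NH3 P1=NH1
Op 11: best P0=NH3 P1=NH1
Op 12: best P0=NH3 P1=NH1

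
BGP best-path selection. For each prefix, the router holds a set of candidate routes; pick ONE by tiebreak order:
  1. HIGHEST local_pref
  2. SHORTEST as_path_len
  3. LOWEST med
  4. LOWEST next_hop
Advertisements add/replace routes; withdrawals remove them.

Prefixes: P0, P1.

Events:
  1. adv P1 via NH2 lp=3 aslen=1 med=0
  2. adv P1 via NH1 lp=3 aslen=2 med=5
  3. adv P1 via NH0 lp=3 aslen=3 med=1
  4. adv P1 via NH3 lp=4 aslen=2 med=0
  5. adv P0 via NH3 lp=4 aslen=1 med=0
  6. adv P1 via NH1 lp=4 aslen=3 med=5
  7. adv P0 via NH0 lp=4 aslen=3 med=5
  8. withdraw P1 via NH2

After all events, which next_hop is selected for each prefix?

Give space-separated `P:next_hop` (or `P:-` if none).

Op 1: best P0=- P1=NH2
Op 2: best P0=- P1=NH2
Op 3: best P0=- P1=NH2
Op 4: best P0=- P1=NH3
Op 5: best P0=NH3 P1=NH3
Op 6: best P0=NH3 P1=NH3
Op 7: best P0=NH3 P1=NH3
Op 8: best P0=NH3 P1=NH3

Answer: P0:NH3 P1:NH3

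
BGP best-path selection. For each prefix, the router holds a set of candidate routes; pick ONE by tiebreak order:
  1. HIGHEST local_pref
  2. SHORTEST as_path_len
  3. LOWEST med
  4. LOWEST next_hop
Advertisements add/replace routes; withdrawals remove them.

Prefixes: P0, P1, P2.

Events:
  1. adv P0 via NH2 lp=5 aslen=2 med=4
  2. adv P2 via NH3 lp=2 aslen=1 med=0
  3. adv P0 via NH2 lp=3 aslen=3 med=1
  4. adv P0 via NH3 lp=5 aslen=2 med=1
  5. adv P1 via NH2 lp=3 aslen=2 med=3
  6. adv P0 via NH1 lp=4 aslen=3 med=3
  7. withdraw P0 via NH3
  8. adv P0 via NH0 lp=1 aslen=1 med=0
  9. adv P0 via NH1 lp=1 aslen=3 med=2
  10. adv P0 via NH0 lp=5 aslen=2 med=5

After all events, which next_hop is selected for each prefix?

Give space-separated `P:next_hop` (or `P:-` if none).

Answer: P0:NH0 P1:NH2 P2:NH3

Derivation:
Op 1: best P0=NH2 P1=- P2=-
Op 2: best P0=NH2 P1=- P2=NH3
Op 3: best P0=NH2 P1=- P2=NH3
Op 4: best P0=NH3 P1=- P2=NH3
Op 5: best P0=NH3 P1=NH2 P2=NH3
Op 6: best P0=NH3 P1=NH2 P2=NH3
Op 7: best P0=NH1 P1=NH2 P2=NH3
Op 8: best P0=NH1 P1=NH2 P2=NH3
Op 9: best P0=NH2 P1=NH2 P2=NH3
Op 10: best P0=NH0 P1=NH2 P2=NH3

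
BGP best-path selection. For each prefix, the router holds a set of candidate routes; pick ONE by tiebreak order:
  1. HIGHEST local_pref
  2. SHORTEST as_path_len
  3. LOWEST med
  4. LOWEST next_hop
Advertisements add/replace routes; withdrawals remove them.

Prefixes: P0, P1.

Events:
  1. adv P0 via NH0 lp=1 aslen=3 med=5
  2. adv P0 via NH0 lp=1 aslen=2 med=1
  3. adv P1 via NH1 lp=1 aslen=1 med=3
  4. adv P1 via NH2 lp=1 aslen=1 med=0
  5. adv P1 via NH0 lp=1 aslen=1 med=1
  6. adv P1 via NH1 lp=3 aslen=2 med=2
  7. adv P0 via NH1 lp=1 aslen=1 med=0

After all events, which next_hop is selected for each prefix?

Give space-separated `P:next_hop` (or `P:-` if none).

Op 1: best P0=NH0 P1=-
Op 2: best P0=NH0 P1=-
Op 3: best P0=NH0 P1=NH1
Op 4: best P0=NH0 P1=NH2
Op 5: best P0=NH0 P1=NH2
Op 6: best P0=NH0 P1=NH1
Op 7: best P0=NH1 P1=NH1

Answer: P0:NH1 P1:NH1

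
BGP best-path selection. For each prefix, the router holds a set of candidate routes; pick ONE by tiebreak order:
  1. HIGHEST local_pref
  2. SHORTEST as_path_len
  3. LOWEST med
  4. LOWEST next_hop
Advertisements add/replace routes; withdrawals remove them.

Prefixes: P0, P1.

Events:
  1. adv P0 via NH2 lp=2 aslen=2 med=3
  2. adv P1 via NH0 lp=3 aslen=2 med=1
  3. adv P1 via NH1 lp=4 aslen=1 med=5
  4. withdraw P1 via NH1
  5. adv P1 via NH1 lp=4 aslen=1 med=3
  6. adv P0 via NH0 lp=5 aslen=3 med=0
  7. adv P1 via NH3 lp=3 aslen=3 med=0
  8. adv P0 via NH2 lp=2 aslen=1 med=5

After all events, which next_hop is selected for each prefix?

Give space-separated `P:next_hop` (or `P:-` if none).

Answer: P0:NH0 P1:NH1

Derivation:
Op 1: best P0=NH2 P1=-
Op 2: best P0=NH2 P1=NH0
Op 3: best P0=NH2 P1=NH1
Op 4: best P0=NH2 P1=NH0
Op 5: best P0=NH2 P1=NH1
Op 6: best P0=NH0 P1=NH1
Op 7: best P0=NH0 P1=NH1
Op 8: best P0=NH0 P1=NH1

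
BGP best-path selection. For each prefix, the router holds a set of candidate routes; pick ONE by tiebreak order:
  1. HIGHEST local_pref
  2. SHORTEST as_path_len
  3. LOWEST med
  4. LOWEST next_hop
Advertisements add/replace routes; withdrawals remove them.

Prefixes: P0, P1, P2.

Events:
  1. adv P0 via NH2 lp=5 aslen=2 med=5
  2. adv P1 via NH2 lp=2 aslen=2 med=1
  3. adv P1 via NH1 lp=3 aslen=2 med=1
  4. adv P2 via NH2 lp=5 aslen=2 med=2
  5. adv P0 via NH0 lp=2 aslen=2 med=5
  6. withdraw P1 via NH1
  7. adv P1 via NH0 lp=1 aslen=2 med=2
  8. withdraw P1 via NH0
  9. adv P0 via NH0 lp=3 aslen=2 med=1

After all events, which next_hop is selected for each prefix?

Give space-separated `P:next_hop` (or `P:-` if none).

Answer: P0:NH2 P1:NH2 P2:NH2

Derivation:
Op 1: best P0=NH2 P1=- P2=-
Op 2: best P0=NH2 P1=NH2 P2=-
Op 3: best P0=NH2 P1=NH1 P2=-
Op 4: best P0=NH2 P1=NH1 P2=NH2
Op 5: best P0=NH2 P1=NH1 P2=NH2
Op 6: best P0=NH2 P1=NH2 P2=NH2
Op 7: best P0=NH2 P1=NH2 P2=NH2
Op 8: best P0=NH2 P1=NH2 P2=NH2
Op 9: best P0=NH2 P1=NH2 P2=NH2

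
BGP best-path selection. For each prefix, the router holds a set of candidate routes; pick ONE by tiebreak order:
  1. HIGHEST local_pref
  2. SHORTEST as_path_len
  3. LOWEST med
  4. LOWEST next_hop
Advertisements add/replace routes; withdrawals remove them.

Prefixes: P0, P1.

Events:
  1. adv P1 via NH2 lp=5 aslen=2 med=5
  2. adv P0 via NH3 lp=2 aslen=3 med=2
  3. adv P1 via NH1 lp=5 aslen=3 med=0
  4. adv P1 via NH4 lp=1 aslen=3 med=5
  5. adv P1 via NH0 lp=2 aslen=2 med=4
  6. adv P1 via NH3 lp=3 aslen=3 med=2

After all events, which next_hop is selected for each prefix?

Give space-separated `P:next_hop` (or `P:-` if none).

Op 1: best P0=- P1=NH2
Op 2: best P0=NH3 P1=NH2
Op 3: best P0=NH3 P1=NH2
Op 4: best P0=NH3 P1=NH2
Op 5: best P0=NH3 P1=NH2
Op 6: best P0=NH3 P1=NH2

Answer: P0:NH3 P1:NH2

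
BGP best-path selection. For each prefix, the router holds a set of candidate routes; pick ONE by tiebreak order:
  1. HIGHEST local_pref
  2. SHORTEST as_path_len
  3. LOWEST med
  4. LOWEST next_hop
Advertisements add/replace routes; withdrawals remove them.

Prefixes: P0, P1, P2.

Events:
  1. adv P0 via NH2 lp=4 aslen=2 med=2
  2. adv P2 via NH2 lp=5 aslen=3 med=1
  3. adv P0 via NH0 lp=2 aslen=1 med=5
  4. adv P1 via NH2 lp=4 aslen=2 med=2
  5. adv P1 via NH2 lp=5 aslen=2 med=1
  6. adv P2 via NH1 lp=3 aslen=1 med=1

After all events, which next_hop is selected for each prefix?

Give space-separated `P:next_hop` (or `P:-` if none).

Answer: P0:NH2 P1:NH2 P2:NH2

Derivation:
Op 1: best P0=NH2 P1=- P2=-
Op 2: best P0=NH2 P1=- P2=NH2
Op 3: best P0=NH2 P1=- P2=NH2
Op 4: best P0=NH2 P1=NH2 P2=NH2
Op 5: best P0=NH2 P1=NH2 P2=NH2
Op 6: best P0=NH2 P1=NH2 P2=NH2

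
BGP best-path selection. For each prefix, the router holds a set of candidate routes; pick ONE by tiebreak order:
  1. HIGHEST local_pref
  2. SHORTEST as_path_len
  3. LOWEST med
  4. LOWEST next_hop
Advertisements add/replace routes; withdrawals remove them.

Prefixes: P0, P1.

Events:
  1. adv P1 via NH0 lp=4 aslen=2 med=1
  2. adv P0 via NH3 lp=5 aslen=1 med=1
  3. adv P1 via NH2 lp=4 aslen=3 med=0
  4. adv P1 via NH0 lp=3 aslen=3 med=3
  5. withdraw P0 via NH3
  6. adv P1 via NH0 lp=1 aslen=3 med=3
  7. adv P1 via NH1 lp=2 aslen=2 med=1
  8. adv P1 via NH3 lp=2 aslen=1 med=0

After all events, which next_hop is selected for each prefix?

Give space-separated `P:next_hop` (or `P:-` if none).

Op 1: best P0=- P1=NH0
Op 2: best P0=NH3 P1=NH0
Op 3: best P0=NH3 P1=NH0
Op 4: best P0=NH3 P1=NH2
Op 5: best P0=- P1=NH2
Op 6: best P0=- P1=NH2
Op 7: best P0=- P1=NH2
Op 8: best P0=- P1=NH2

Answer: P0:- P1:NH2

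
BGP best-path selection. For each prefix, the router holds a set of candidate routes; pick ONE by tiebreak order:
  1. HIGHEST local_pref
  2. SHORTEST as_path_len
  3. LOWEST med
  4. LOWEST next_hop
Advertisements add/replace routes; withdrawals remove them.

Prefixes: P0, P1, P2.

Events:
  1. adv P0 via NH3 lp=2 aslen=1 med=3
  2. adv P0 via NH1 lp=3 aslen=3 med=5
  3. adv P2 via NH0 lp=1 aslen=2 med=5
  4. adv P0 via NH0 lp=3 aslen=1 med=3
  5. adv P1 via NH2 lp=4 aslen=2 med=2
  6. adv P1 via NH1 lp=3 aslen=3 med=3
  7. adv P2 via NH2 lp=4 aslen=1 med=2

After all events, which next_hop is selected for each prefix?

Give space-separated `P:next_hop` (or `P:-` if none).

Answer: P0:NH0 P1:NH2 P2:NH2

Derivation:
Op 1: best P0=NH3 P1=- P2=-
Op 2: best P0=NH1 P1=- P2=-
Op 3: best P0=NH1 P1=- P2=NH0
Op 4: best P0=NH0 P1=- P2=NH0
Op 5: best P0=NH0 P1=NH2 P2=NH0
Op 6: best P0=NH0 P1=NH2 P2=NH0
Op 7: best P0=NH0 P1=NH2 P2=NH2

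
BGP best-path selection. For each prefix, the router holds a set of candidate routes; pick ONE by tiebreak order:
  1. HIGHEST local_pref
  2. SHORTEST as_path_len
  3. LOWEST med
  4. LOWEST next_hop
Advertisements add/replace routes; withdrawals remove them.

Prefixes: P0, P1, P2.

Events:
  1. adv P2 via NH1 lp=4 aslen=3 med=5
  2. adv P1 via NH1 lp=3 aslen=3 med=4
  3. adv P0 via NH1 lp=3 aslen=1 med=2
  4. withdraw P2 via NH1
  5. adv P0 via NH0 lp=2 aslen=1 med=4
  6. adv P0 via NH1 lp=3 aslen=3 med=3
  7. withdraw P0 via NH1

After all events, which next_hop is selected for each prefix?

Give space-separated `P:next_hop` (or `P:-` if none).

Op 1: best P0=- P1=- P2=NH1
Op 2: best P0=- P1=NH1 P2=NH1
Op 3: best P0=NH1 P1=NH1 P2=NH1
Op 4: best P0=NH1 P1=NH1 P2=-
Op 5: best P0=NH1 P1=NH1 P2=-
Op 6: best P0=NH1 P1=NH1 P2=-
Op 7: best P0=NH0 P1=NH1 P2=-

Answer: P0:NH0 P1:NH1 P2:-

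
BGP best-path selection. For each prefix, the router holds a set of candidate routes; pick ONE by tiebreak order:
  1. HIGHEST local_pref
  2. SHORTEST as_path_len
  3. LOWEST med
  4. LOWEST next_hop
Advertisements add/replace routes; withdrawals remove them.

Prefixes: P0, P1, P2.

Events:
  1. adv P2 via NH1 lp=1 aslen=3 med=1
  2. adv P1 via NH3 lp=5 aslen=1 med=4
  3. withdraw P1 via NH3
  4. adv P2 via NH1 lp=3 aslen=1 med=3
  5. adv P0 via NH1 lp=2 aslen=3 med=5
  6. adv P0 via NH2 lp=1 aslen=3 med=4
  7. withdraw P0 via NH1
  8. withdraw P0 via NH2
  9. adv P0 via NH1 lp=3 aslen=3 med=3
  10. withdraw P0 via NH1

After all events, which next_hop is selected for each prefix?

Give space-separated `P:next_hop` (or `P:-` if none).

Answer: P0:- P1:- P2:NH1

Derivation:
Op 1: best P0=- P1=- P2=NH1
Op 2: best P0=- P1=NH3 P2=NH1
Op 3: best P0=- P1=- P2=NH1
Op 4: best P0=- P1=- P2=NH1
Op 5: best P0=NH1 P1=- P2=NH1
Op 6: best P0=NH1 P1=- P2=NH1
Op 7: best P0=NH2 P1=- P2=NH1
Op 8: best P0=- P1=- P2=NH1
Op 9: best P0=NH1 P1=- P2=NH1
Op 10: best P0=- P1=- P2=NH1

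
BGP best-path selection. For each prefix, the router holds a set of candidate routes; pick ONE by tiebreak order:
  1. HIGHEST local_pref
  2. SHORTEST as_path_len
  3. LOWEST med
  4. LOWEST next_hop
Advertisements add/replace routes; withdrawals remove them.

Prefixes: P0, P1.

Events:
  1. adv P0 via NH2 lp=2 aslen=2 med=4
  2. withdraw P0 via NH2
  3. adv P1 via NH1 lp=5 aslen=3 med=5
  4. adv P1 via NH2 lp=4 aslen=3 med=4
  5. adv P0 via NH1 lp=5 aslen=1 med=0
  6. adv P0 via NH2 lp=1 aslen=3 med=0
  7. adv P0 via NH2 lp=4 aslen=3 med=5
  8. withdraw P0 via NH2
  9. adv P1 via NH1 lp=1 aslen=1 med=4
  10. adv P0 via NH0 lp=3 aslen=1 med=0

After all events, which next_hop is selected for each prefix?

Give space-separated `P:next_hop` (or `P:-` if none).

Op 1: best P0=NH2 P1=-
Op 2: best P0=- P1=-
Op 3: best P0=- P1=NH1
Op 4: best P0=- P1=NH1
Op 5: best P0=NH1 P1=NH1
Op 6: best P0=NH1 P1=NH1
Op 7: best P0=NH1 P1=NH1
Op 8: best P0=NH1 P1=NH1
Op 9: best P0=NH1 P1=NH2
Op 10: best P0=NH1 P1=NH2

Answer: P0:NH1 P1:NH2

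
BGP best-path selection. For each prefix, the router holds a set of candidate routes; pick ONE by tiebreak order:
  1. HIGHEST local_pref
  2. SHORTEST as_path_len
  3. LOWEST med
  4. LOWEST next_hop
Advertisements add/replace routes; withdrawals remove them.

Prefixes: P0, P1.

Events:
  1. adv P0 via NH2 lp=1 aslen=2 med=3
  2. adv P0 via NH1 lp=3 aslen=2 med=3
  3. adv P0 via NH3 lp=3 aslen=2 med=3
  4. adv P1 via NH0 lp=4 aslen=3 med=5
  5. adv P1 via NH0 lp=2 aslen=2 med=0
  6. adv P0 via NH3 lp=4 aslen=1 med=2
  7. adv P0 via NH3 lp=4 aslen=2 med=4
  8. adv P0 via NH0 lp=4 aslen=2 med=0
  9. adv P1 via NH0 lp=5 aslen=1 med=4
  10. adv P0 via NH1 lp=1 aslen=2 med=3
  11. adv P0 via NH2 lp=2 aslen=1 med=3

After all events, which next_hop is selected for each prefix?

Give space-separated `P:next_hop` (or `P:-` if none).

Answer: P0:NH0 P1:NH0

Derivation:
Op 1: best P0=NH2 P1=-
Op 2: best P0=NH1 P1=-
Op 3: best P0=NH1 P1=-
Op 4: best P0=NH1 P1=NH0
Op 5: best P0=NH1 P1=NH0
Op 6: best P0=NH3 P1=NH0
Op 7: best P0=NH3 P1=NH0
Op 8: best P0=NH0 P1=NH0
Op 9: best P0=NH0 P1=NH0
Op 10: best P0=NH0 P1=NH0
Op 11: best P0=NH0 P1=NH0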